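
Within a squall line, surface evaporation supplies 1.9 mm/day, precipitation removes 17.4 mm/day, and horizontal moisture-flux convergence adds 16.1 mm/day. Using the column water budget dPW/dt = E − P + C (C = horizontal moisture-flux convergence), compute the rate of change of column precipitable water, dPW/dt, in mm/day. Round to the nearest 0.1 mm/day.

dPW/dt ≈ 0.6 mm/day

dPW/dt = E − P + C = 1.9 − 17.4 + (16.1) = 0.6 mm/day.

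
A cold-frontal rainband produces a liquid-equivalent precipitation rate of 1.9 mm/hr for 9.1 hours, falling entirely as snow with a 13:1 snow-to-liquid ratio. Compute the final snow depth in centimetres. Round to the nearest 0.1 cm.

snow depth ≈ 22.5 cm

Liquid-equivalent depth = 1.9 × 9.1 = 17.29 mm.
Snow depth = 17.29 mm × 13 = 224.77 mm = 22.5 cm.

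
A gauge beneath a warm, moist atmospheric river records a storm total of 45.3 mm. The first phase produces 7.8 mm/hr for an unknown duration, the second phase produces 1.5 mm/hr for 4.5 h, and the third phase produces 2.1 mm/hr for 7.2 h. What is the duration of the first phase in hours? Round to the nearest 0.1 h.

duration ≈ 3.0 h

Known phases: 1.5 × 4.5 + 2.1 × 7.2 = 6.75 + 15.12 = 21.87 mm.
Remaining depth = 45.3 − 21.87 = 23.43 mm.
Duration = 23.43 / 7.8 = 3.0 h.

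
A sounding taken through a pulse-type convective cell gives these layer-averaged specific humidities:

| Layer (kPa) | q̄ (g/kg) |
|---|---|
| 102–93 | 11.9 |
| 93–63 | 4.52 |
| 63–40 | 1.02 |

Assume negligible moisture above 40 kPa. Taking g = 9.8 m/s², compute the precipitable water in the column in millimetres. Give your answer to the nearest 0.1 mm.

Precipitable water is the column-integrated vapour mass per unit area: PW = (1/g) Σ q̄ Δp, with q in kg/kg and Δp in Pa (1 kg/m² of water = 1 mm).
Layer 102–93 kPa: Δp = 90 hPa = 9000 Pa, q̄ = 0.0119 kg/kg → 0.0119 × 9000 / 9.8 = 10.93 mm
Layer 93–63 kPa: Δp = 300 hPa = 30000 Pa, q̄ = 0.00452 kg/kg → 0.00452 × 30000 / 9.8 = 13.84 mm
Layer 63–40 kPa: Δp = 230 hPa = 23000 Pa, q̄ = 0.00102 kg/kg → 0.00102 × 23000 / 9.8 = 2.39 mm
PW = 10.93 + 13.84 + 2.39 = 27.16 ≈ 27.2 mm.

PW ≈ 27.2 mm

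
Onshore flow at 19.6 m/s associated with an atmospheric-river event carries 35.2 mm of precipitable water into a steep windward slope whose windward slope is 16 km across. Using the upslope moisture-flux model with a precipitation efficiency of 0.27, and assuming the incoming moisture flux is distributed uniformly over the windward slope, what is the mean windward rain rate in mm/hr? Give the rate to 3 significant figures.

R ≈ 41.9 mm/hr

Incoming column moisture flux per unit ridge length: F = V × PW = 19.6 × 35.2 = 689.92 mm·m/s.
Spread over the 16 km slope with efficiency ε = 0.27: R = ε·F/W = 0.27 × 689.92 / 16000 m = 1.164e-02 mm/s.
R = 1.164e-02 × 3600 = 41.9 mm/hr.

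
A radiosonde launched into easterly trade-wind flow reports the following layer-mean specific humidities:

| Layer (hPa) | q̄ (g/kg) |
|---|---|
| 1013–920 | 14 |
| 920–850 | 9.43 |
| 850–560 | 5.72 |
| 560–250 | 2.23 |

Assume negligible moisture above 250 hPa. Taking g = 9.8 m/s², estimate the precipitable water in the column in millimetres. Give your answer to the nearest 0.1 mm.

PW ≈ 44.0 mm

Precipitable water is the column-integrated vapour mass per unit area: PW = (1/g) Σ q̄ Δp, with q in kg/kg and Δp in Pa (1 kg/m² of water = 1 mm).
Layer 1013–920 hPa: Δp = 93 hPa = 9300 Pa, q̄ = 0.014 kg/kg → 0.014 × 9300 / 9.8 = 13.29 mm
Layer 920–850 hPa: Δp = 70 hPa = 7000 Pa, q̄ = 0.00943 kg/kg → 0.00943 × 7000 / 9.8 = 6.74 mm
Layer 850–560 hPa: Δp = 290 hPa = 29000 Pa, q̄ = 0.00572 kg/kg → 0.00572 × 29000 / 9.8 = 16.93 mm
Layer 560–250 hPa: Δp = 310 hPa = 31000 Pa, q̄ = 0.00223 kg/kg → 0.00223 × 31000 / 9.8 = 7.05 mm
PW = 13.29 + 6.74 + 16.93 + 7.05 = 44.01 ≈ 44.0 mm.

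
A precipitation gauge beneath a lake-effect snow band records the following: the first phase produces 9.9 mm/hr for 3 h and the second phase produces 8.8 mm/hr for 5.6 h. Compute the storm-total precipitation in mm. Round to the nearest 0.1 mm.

total ≈ 79.0 mm

Total = Σ Rᵢ Δtᵢ = 9.9 × 3 + 8.8 × 5.6
      = 29.7 + 49.28 = 79.0 mm.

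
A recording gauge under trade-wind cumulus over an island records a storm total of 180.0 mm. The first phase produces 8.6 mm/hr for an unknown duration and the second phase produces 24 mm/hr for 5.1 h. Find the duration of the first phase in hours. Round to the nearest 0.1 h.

Known phases: 24 × 5.1 = 122.4 mm.
Remaining depth = 180.0 − 122.4 = 57.6 mm.
Duration = 57.6 / 8.6 = 6.7 h.

duration ≈ 6.7 h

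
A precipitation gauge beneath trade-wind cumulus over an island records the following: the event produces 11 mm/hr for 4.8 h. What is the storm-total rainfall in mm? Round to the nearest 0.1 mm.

total ≈ 52.8 mm

Total = Σ Rᵢ Δtᵢ = 11 × 4.8
      = 52.8 = 52.8 mm.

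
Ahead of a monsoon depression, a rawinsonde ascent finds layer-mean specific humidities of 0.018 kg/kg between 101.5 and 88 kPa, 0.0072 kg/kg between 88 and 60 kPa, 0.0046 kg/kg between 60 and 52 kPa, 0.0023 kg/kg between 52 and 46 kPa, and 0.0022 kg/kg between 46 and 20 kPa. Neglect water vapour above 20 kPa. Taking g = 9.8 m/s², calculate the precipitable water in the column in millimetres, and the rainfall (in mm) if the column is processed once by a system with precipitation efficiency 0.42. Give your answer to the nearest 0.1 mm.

Precipitable water is the column-integrated vapour mass per unit area: PW = (1/g) Σ q̄ Δp, with q in kg/kg and Δp in Pa (1 kg/m² of water = 1 mm).
Layer 101.5–88 kPa: Δp = 135 hPa = 13500 Pa, q̄ = 0.018 kg/kg → 0.018 × 13500 / 9.8 = 24.80 mm
Layer 88–60 kPa: Δp = 280 hPa = 28000 Pa, q̄ = 0.0072 kg/kg → 0.0072 × 28000 / 9.8 = 20.57 mm
Layer 60–52 kPa: Δp = 80 hPa = 8000 Pa, q̄ = 0.0046 kg/kg → 0.0046 × 8000 / 9.8 = 3.76 mm
Layer 52–46 kPa: Δp = 60 hPa = 6000 Pa, q̄ = 0.0023 kg/kg → 0.0023 × 6000 / 9.8 = 1.41 mm
Layer 46–20 kPa: Δp = 260 hPa = 26000 Pa, q̄ = 0.0022 kg/kg → 0.0022 × 26000 / 9.8 = 5.84 mm
PW = 24.80 + 20.57 + 3.76 + 1.41 + 5.84 = 56.38 ≈ 56.4 mm.
Rainfall = ε × PW = 0.42 × 56.4 = 23.7 mm.

PW ≈ 56.4 mm; rainfall ≈ 23.7 mm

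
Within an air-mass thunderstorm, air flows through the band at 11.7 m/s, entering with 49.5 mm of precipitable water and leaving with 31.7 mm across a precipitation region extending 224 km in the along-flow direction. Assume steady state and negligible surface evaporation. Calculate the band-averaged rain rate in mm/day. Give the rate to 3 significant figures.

R ≈ 80.3 mm/day

Column moisture flux per unit crosswind length is F = V × PW.
Inflow: F_in = 11.7 × 49.5 = 579.15 mm·m/s
Outflow: F_out = 11.7 × 31.7 = 370.89 mm·m/s
Steady-state rate R = (F_in − F_out)/L = (579.15 − 370.89) / 224000 m = 9.297e-04 mm/s.
R = 9.297e-04 × 3600 × 24 = 80.3 mm/day.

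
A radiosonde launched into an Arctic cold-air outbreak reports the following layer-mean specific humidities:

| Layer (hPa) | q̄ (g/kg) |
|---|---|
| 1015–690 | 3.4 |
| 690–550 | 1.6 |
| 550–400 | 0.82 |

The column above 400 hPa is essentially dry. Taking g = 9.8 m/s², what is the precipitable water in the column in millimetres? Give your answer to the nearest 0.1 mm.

Precipitable water is the column-integrated vapour mass per unit area: PW = (1/g) Σ q̄ Δp, with q in kg/kg and Δp in Pa (1 kg/m² of water = 1 mm).
Layer 1015–690 hPa: Δp = 325 hPa = 32500 Pa, q̄ = 0.0034 kg/kg → 0.0034 × 32500 / 9.8 = 11.28 mm
Layer 690–550 hPa: Δp = 140 hPa = 14000 Pa, q̄ = 0.0016 kg/kg → 0.0016 × 14000 / 9.8 = 2.29 mm
Layer 550–400 hPa: Δp = 150 hPa = 15000 Pa, q̄ = 0.00082 kg/kg → 0.00082 × 15000 / 9.8 = 1.26 mm
PW = 11.28 + 2.29 + 1.26 = 14.83 ≈ 14.8 mm.

PW ≈ 14.8 mm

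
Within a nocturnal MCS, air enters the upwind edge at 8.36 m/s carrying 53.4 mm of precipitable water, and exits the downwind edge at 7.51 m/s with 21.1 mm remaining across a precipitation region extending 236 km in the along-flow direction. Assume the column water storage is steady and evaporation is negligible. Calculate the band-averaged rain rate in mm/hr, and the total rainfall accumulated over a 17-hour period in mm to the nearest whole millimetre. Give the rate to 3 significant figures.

Column moisture flux per unit crosswind length is F = V × PW.
Inflow: F_in = 8.36 × 53.4 = 446.424 mm·m/s
Outflow: F_out = 7.51 × 21.1 = 158.461 mm·m/s
Steady-state rate R = (F_in − F_out)/L = (446.424 − 158.461) / 236000 m = 1.220e-03 mm/s.
R = 1.220e-03 × 3600 = 4.39 mm/hr.
Over 17 h: total = 4.39 × 17 = 74.63 ≈ 75 mm.

R ≈ 4.39 mm/hr; total ≈ 75 mm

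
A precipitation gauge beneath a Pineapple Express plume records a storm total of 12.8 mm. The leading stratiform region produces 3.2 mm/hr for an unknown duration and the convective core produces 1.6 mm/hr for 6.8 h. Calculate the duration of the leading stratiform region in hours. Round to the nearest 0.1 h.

duration ≈ 0.6 h

Known phases: 1.6 × 6.8 = 10.88 mm.
Remaining depth = 12.8 − 10.88 = 1.92 mm.
Duration = 1.92 / 3.2 = 0.6 h.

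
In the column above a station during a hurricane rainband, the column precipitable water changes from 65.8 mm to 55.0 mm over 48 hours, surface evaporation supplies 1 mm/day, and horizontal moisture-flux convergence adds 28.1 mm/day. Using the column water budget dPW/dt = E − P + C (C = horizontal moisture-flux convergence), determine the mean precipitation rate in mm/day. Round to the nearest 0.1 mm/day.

dPW/dt = (55.0 − 65.8) mm / (48/24 day) = -5.400 mm/day.
P = E + C − dPW/dt = 1 + (28.1) − (-5.400) = 34.5 mm/day.

P ≈ 34.5 mm/day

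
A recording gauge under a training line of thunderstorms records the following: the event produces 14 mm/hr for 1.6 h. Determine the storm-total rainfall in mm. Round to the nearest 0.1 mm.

Total = Σ Rᵢ Δtᵢ = 14 × 1.6
      = 22.4 = 22.4 mm.

total ≈ 22.4 mm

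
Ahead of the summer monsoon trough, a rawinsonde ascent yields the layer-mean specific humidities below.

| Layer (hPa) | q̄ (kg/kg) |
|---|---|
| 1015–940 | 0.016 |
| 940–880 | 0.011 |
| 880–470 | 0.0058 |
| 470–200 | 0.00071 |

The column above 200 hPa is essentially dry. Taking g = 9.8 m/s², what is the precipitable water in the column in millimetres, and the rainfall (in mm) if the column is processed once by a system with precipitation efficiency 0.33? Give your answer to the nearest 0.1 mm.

PW ≈ 45.2 mm; rainfall ≈ 14.9 mm

Precipitable water is the column-integrated vapour mass per unit area: PW = (1/g) Σ q̄ Δp, with q in kg/kg and Δp in Pa (1 kg/m² of water = 1 mm).
Layer 1015–940 hPa: Δp = 75 hPa = 7500 Pa, q̄ = 0.016 kg/kg → 0.016 × 7500 / 9.8 = 12.24 mm
Layer 940–880 hPa: Δp = 60 hPa = 6000 Pa, q̄ = 0.011 kg/kg → 0.011 × 6000 / 9.8 = 6.73 mm
Layer 880–470 hPa: Δp = 410 hPa = 41000 Pa, q̄ = 0.0058 kg/kg → 0.0058 × 41000 / 9.8 = 24.27 mm
Layer 470–200 hPa: Δp = 270 hPa = 27000 Pa, q̄ = 0.00071 kg/kg → 0.00071 × 27000 / 9.8 = 1.96 mm
PW = 12.24 + 6.73 + 24.27 + 1.96 = 45.20 ≈ 45.2 mm.
Rainfall = ε × PW = 0.33 × 45.2 = 14.9 mm.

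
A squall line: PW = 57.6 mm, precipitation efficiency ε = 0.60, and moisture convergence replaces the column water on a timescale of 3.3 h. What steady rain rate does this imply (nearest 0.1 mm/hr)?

Each overturning extracts ε × PW = 0.60 × 57.6 = 34.56 mm.
Rate = ε·PW / τ = 34.56 / 3.3 h = 10.5 mm/hr.

R ≈ 10.5 mm/hr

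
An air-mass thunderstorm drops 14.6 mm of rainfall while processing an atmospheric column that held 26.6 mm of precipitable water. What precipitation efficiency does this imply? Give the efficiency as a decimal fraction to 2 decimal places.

ε ≈ 0.55

ε = rainfall / PW = 14.6 / 26.6 = 0.55.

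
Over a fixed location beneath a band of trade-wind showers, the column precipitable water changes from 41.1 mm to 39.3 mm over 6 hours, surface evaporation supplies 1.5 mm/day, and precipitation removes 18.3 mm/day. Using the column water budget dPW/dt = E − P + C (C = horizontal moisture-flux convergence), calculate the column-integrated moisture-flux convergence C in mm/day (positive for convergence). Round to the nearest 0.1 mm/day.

C ≈ 9.6 mm/day

dPW/dt = (39.3 − 41.1) mm / (6/24 day) = -7.200 mm/day.
C = dPW/dt − E + P = (-7.200) − 1.5 + 18.3 = 9.6 mm/day.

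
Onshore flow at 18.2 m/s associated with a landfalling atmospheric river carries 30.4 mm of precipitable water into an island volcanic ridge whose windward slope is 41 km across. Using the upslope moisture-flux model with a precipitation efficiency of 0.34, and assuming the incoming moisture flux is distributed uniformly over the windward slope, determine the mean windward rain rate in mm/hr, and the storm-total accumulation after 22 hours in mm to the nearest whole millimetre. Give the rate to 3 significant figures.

R ≈ 16.5 mm/hr; total ≈ 363 mm

Incoming column moisture flux per unit ridge length: F = V × PW = 18.2 × 30.4 = 553.28 mm·m/s.
Spread over the 41 km slope with efficiency ε = 0.34: R = ε·F/W = 0.34 × 553.28 / 41000 m = 4.588e-03 mm/s.
R = 4.588e-03 × 3600 = 16.5 mm/hr.
Over 22 h: total = 16.5 × 22 = 363 mm.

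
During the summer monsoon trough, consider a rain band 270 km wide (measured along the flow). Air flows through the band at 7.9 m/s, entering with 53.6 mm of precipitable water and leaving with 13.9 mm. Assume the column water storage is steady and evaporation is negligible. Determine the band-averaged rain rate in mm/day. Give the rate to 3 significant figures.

Column moisture flux per unit crosswind length is F = V × PW.
Inflow: F_in = 7.9 × 53.6 = 423.44 mm·m/s
Outflow: F_out = 7.9 × 13.9 = 109.81 mm·m/s
Steady-state rate R = (F_in − F_out)/L = (423.44 − 109.81) / 270000 m = 1.162e-03 mm/s.
R = 1.162e-03 × 3600 × 24 = 100 mm/day.

R ≈ 100 mm/day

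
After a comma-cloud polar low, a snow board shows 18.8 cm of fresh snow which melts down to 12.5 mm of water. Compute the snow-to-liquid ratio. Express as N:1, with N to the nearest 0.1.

Ratio = snow depth / SWE = 188 mm / 12.5 mm = 15.0, i.e. 15.0:1.

ratio ≈ 15.0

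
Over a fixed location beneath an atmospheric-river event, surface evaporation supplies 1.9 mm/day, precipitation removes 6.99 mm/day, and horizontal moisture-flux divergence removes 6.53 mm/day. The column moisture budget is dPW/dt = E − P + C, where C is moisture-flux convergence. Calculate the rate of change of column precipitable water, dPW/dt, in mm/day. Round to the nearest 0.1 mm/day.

dPW/dt = E − P + C = 1.9 − 6.99 + (-6.53) = -11.6 mm/day.

dPW/dt ≈ -11.6 mm/day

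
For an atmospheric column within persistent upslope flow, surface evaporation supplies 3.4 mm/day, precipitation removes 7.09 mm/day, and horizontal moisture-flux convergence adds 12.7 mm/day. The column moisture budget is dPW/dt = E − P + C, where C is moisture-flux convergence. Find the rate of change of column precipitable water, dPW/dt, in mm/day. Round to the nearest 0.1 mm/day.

dPW/dt ≈ 9.0 mm/day

dPW/dt = E − P + C = 3.4 − 7.09 + (12.7) = 9.0 mm/day.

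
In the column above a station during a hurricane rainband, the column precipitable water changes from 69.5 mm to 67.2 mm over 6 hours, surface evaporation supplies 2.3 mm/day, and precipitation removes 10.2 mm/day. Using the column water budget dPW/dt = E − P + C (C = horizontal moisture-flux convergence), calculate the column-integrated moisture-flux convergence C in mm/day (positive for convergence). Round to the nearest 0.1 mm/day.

C ≈ -1.3 mm/day

dPW/dt = (67.2 − 69.5) mm / (6/24 day) = -9.200 mm/day.
C = dPW/dt − E + P = (-9.200) − 2.3 + 10.2 = -1.3 mm/day.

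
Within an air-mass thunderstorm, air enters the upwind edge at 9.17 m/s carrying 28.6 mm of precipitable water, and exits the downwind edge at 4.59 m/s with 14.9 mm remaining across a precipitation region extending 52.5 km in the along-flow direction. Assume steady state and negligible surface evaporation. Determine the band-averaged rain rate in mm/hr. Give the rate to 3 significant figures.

R ≈ 13.3 mm/hr

Column moisture flux per unit crosswind length is F = V × PW.
Inflow: F_in = 9.17 × 28.6 = 262.262 mm·m/s
Outflow: F_out = 4.59 × 14.9 = 68.391 mm·m/s
Steady-state rate R = (F_in − F_out)/L = (262.262 − 68.391) / 52500 m = 3.693e-03 mm/s.
R = 3.693e-03 × 3600 = 13.3 mm/hr.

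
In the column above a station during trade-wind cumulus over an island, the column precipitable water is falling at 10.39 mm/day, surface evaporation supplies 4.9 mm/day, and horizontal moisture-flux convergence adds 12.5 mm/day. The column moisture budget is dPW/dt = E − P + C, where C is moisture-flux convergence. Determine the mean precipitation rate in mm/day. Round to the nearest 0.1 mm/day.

dPW/dt = -10.39 mm/day.
P = E + C − dPW/dt = 4.9 + (12.5) − (-10.39) = 27.8 mm/day.

P ≈ 27.8 mm/day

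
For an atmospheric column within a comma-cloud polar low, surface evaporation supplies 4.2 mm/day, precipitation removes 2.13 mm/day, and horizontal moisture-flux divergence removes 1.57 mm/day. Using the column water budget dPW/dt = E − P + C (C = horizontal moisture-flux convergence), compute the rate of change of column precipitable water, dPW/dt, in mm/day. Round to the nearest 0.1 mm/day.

dPW/dt ≈ 0.5 mm/day

dPW/dt = E − P + C = 4.2 − 2.13 + (-1.57) = 0.5 mm/day.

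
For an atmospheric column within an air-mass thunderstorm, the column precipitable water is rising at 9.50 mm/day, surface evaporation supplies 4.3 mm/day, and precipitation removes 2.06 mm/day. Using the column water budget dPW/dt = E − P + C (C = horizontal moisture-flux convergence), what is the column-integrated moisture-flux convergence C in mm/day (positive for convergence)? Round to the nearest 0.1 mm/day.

C ≈ 7.3 mm/day

dPW/dt = +9.50 mm/day.
C = dPW/dt − E + P = (+9.50) − 4.3 + 2.06 = 7.3 mm/day.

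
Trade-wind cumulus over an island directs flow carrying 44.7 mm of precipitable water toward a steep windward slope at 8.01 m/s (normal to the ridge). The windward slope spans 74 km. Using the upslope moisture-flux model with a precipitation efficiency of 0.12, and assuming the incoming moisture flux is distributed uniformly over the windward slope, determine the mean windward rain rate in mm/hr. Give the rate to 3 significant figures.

Incoming column moisture flux per unit ridge length: F = V × PW = 8.01 × 44.7 = 358.047 mm·m/s.
Spread over the 74 km slope with efficiency ε = 0.12: R = ε·F/W = 0.12 × 358.047 / 74000 m = 5.806e-04 mm/s.
R = 5.806e-04 × 3600 = 2.09 mm/hr.

R ≈ 2.09 mm/hr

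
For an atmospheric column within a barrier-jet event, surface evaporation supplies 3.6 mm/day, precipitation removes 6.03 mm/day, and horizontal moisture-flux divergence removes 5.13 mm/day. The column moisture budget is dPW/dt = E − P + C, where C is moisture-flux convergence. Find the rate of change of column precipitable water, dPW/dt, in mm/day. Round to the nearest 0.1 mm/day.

dPW/dt = E − P + C = 3.6 − 6.03 + (-5.13) = -7.6 mm/day.

dPW/dt ≈ -7.6 mm/day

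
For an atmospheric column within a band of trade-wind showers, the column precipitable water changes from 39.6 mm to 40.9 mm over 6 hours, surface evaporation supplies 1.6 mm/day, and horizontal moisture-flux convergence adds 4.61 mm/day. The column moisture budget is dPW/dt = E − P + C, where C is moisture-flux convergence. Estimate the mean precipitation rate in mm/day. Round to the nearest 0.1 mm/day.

P ≈ 1.0 mm/day

dPW/dt = (40.9 − 39.6) mm / (6/24 day) = +5.200 mm/day.
P = E + C − dPW/dt = 1.6 + (4.61) − (+5.200) = 1.0 mm/day.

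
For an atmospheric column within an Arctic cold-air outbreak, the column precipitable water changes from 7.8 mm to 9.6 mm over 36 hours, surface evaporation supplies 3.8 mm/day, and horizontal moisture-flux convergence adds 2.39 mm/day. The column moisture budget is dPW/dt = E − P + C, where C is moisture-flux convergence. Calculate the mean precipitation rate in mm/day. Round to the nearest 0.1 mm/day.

dPW/dt = (9.6 − 7.8) mm / (36/24 day) = +1.200 mm/day.
P = E + C − dPW/dt = 3.8 + (2.39) − (+1.200) = 5.0 mm/day.

P ≈ 5.0 mm/day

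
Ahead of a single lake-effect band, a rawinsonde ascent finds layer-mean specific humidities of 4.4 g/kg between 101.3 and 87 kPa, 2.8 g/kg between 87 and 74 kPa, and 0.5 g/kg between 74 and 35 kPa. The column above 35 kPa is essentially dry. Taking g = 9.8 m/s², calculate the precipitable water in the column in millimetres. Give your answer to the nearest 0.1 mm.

PW ≈ 12.1 mm

Precipitable water is the column-integrated vapour mass per unit area: PW = (1/g) Σ q̄ Δp, with q in kg/kg and Δp in Pa (1 kg/m² of water = 1 mm).
Layer 101.3–87 kPa: Δp = 143 hPa = 14300 Pa, q̄ = 0.0044 kg/kg → 0.0044 × 14300 / 9.8 = 6.42 mm
Layer 87–74 kPa: Δp = 130 hPa = 13000 Pa, q̄ = 0.0028 kg/kg → 0.0028 × 13000 / 9.8 = 3.71 mm
Layer 74–35 kPa: Δp = 390 hPa = 39000 Pa, q̄ = 0.0005 kg/kg → 0.0005 × 39000 / 9.8 = 1.99 mm
PW = 6.42 + 3.71 + 1.99 = 12.12 ≈ 12.1 mm.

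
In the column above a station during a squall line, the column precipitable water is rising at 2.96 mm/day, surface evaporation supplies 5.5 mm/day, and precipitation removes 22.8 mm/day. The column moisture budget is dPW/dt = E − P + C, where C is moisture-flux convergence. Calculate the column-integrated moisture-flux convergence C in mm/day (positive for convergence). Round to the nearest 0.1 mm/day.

dPW/dt = +2.96 mm/day.
C = dPW/dt − E + P = (+2.96) − 5.5 + 22.8 = 20.3 mm/day.

C ≈ 20.3 mm/day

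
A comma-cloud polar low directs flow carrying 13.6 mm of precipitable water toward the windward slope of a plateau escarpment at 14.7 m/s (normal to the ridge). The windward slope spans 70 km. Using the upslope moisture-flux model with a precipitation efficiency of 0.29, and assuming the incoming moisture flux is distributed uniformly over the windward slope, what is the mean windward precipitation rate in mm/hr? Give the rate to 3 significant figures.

R ≈ 2.98 mm/hr

Incoming column moisture flux per unit ridge length: F = V × PW = 14.7 × 13.6 = 199.92 mm·m/s.
Spread over the 70 km slope with efficiency ε = 0.29: R = ε·F/W = 0.29 × 199.92 / 70000 m = 8.282e-04 mm/s.
R = 8.282e-04 × 3600 = 2.98 mm/hr.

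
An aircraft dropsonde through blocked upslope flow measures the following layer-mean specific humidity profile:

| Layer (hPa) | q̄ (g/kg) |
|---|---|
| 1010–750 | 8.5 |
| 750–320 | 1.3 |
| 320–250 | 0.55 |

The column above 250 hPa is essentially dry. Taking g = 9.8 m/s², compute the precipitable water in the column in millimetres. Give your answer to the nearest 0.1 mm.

PW ≈ 28.6 mm

Precipitable water is the column-integrated vapour mass per unit area: PW = (1/g) Σ q̄ Δp, with q in kg/kg and Δp in Pa (1 kg/m² of water = 1 mm).
Layer 1010–750 hPa: Δp = 260 hPa = 26000 Pa, q̄ = 0.0085 kg/kg → 0.0085 × 26000 / 9.8 = 22.55 mm
Layer 750–320 hPa: Δp = 430 hPa = 43000 Pa, q̄ = 0.0013 kg/kg → 0.0013 × 43000 / 9.8 = 5.70 mm
Layer 320–250 hPa: Δp = 70 hPa = 7000 Pa, q̄ = 0.00055 kg/kg → 0.00055 × 7000 / 9.8 = 0.39 mm
PW = 22.55 + 5.70 + 0.39 = 28.64 ≈ 28.6 mm.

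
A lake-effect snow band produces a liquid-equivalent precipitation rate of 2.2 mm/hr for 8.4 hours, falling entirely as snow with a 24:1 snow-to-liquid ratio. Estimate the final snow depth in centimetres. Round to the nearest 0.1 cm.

Liquid-equivalent depth = 2.2 × 8.4 = 18.48 mm.
Snow depth = 18.48 mm × 24 = 443.52 mm = 44.4 cm.

snow depth ≈ 44.4 cm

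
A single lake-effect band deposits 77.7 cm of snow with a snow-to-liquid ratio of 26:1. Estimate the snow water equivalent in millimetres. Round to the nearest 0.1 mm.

SWE ≈ 29.9 mm

SWE = snow depth / ratio = 77.7 cm / 26 = 2.988 cm = 29.9 mm.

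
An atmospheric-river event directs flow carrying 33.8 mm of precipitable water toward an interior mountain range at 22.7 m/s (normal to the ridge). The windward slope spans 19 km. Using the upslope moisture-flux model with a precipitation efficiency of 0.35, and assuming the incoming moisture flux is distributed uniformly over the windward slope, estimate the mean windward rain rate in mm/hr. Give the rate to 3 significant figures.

R ≈ 50.9 mm/hr

Incoming column moisture flux per unit ridge length: F = V × PW = 22.7 × 33.8 = 767.26 mm·m/s.
Spread over the 19 km slope with efficiency ε = 0.35: R = ε·F/W = 0.35 × 767.26 / 19000 m = 1.413e-02 mm/s.
R = 1.413e-02 × 3600 = 50.9 mm/hr.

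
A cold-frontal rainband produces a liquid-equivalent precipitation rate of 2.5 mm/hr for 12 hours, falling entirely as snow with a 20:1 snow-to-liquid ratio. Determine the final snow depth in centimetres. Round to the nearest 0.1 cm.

Liquid-equivalent depth = 2.5 × 12 = 30 mm.
Snow depth = 30 mm × 20 = 600 mm = 60.0 cm.

snow depth ≈ 60.0 cm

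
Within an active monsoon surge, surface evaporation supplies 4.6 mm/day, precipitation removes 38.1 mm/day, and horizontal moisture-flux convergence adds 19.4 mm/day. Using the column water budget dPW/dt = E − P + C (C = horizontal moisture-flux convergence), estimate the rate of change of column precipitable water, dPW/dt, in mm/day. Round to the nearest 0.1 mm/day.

dPW/dt ≈ -14.1 mm/day

dPW/dt = E − P + C = 4.6 − 38.1 + (19.4) = -14.1 mm/day.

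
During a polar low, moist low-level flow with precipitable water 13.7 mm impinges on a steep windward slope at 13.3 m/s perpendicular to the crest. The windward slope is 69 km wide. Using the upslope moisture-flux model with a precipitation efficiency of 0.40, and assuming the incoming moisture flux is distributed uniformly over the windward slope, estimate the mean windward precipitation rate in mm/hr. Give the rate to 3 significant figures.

R ≈ 3.80 mm/hr

Incoming column moisture flux per unit ridge length: F = V × PW = 13.3 × 13.7 = 182.21 mm·m/s.
Spread over the 69 km slope with efficiency ε = 0.40: R = ε·F/W = 0.40 × 182.21 / 69000 m = 1.056e-03 mm/s.
R = 1.056e-03 × 3600 = 3.80 mm/hr.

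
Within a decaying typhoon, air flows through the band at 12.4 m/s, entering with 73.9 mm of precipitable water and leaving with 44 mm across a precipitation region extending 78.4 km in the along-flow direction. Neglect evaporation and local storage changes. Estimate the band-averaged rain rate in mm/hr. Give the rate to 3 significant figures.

R ≈ 17.0 mm/hr

Column moisture flux per unit crosswind length is F = V × PW.
Inflow: F_in = 12.4 × 73.9 = 916.36 mm·m/s
Outflow: F_out = 12.4 × 44 = 545.6 mm·m/s
Steady-state rate R = (F_in − F_out)/L = (916.36 − 545.6) / 78400 m = 4.729e-03 mm/s.
R = 4.729e-03 × 3600 = 17.0 mm/hr.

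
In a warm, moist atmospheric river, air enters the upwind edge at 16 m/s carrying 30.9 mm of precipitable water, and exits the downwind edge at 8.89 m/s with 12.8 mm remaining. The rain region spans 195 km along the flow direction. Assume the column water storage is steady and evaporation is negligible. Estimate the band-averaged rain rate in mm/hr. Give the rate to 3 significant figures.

Column moisture flux per unit crosswind length is F = V × PW.
Inflow: F_in = 16 × 30.9 = 494.4 mm·m/s
Outflow: F_out = 8.89 × 12.8 = 113.792 mm·m/s
Steady-state rate R = (F_in − F_out)/L = (494.4 − 113.792) / 195000 m = 1.952e-03 mm/s.
R = 1.952e-03 × 3600 = 7.03 mm/hr.

R ≈ 7.03 mm/hr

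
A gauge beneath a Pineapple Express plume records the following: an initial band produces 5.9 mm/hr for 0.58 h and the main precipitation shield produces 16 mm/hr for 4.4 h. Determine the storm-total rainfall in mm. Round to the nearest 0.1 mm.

total ≈ 73.8 mm

Total = Σ Rᵢ Δtᵢ = 5.9 × 0.58 + 16 × 4.4
      = 3.422 + 70.4 = 73.8 mm.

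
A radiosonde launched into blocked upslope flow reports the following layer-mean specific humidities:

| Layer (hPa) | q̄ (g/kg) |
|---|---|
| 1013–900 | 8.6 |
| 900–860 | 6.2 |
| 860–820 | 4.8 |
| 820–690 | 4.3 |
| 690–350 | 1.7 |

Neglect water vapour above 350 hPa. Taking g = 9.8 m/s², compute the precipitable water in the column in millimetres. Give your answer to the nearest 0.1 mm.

Precipitable water is the column-integrated vapour mass per unit area: PW = (1/g) Σ q̄ Δp, with q in kg/kg and Δp in Pa (1 kg/m² of water = 1 mm).
Layer 1013–900 hPa: Δp = 113 hPa = 11300 Pa, q̄ = 0.0086 kg/kg → 0.0086 × 11300 / 9.8 = 9.92 mm
Layer 900–860 hPa: Δp = 40 hPa = 4000 Pa, q̄ = 0.0062 kg/kg → 0.0062 × 4000 / 9.8 = 2.53 mm
Layer 860–820 hPa: Δp = 40 hPa = 4000 Pa, q̄ = 0.0048 kg/kg → 0.0048 × 4000 / 9.8 = 1.96 mm
Layer 820–690 hPa: Δp = 130 hPa = 13000 Pa, q̄ = 0.0043 kg/kg → 0.0043 × 13000 / 9.8 = 5.70 mm
Layer 690–350 hPa: Δp = 340 hPa = 34000 Pa, q̄ = 0.0017 kg/kg → 0.0017 × 34000 / 9.8 = 5.90 mm
PW = 9.92 + 2.53 + 1.96 + 5.70 + 5.90 = 26.01 ≈ 26.0 mm.

PW ≈ 26.0 mm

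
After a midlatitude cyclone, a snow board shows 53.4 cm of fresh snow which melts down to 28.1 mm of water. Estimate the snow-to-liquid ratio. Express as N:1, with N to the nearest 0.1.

Ratio = snow depth / SWE = 534 mm / 28.1 mm = 19.0, i.e. 19.0:1.

ratio ≈ 19.0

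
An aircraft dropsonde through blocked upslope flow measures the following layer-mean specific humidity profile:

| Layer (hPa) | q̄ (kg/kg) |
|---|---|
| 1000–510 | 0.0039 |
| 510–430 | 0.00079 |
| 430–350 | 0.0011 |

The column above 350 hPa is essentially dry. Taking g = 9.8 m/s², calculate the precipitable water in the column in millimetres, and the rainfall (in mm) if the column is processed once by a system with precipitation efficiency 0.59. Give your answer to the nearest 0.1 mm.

Precipitable water is the column-integrated vapour mass per unit area: PW = (1/g) Σ q̄ Δp, with q in kg/kg and Δp in Pa (1 kg/m² of water = 1 mm).
Layer 1000–510 hPa: Δp = 490 hPa = 49000 Pa, q̄ = 0.0039 kg/kg → 0.0039 × 49000 / 9.8 = 19.50 mm
Layer 510–430 hPa: Δp = 80 hPa = 8000 Pa, q̄ = 0.00079 kg/kg → 0.00079 × 8000 / 9.8 = 0.64 mm
Layer 430–350 hPa: Δp = 80 hPa = 8000 Pa, q̄ = 0.0011 kg/kg → 0.0011 × 8000 / 9.8 = 0.90 mm
PW = 19.50 + 0.64 + 0.90 = 21.04 ≈ 21.0 mm.
Rainfall = ε × PW = 0.59 × 21.0 = 12.4 mm.

PW ≈ 21.0 mm; rainfall ≈ 12.4 mm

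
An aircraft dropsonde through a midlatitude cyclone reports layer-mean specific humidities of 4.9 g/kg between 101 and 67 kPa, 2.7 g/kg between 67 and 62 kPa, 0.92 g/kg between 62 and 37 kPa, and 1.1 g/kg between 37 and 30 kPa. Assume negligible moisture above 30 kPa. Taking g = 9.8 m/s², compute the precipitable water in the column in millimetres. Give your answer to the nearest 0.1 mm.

Precipitable water is the column-integrated vapour mass per unit area: PW = (1/g) Σ q̄ Δp, with q in kg/kg and Δp in Pa (1 kg/m² of water = 1 mm).
Layer 101–67 kPa: Δp = 340 hPa = 34000 Pa, q̄ = 0.0049 kg/kg → 0.0049 × 34000 / 9.8 = 17.00 mm
Layer 67–62 kPa: Δp = 50 hPa = 5000 Pa, q̄ = 0.0027 kg/kg → 0.0027 × 5000 / 9.8 = 1.38 mm
Layer 62–37 kPa: Δp = 250 hPa = 25000 Pa, q̄ = 0.00092 kg/kg → 0.00092 × 25000 / 9.8 = 2.35 mm
Layer 37–30 kPa: Δp = 70 hPa = 7000 Pa, q̄ = 0.0011 kg/kg → 0.0011 × 7000 / 9.8 = 0.79 mm
PW = 17.00 + 1.38 + 2.35 + 0.79 = 21.52 ≈ 21.5 mm.

PW ≈ 21.5 mm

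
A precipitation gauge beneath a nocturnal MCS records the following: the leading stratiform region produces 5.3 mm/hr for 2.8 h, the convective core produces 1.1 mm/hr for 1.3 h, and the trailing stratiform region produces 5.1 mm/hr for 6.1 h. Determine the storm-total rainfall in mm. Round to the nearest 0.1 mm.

Total = Σ Rᵢ Δtᵢ = 5.3 × 2.8 + 1.1 × 1.3 + 5.1 × 6.1
      = 14.84 + 1.43 + 31.11 = 47.4 mm.

total ≈ 47.4 mm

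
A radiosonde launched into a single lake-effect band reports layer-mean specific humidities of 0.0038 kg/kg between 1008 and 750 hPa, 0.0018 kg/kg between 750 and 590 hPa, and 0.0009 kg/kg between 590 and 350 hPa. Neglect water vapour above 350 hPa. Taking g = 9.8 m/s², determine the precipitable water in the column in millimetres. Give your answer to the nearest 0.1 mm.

PW ≈ 15.1 mm

Precipitable water is the column-integrated vapour mass per unit area: PW = (1/g) Σ q̄ Δp, with q in kg/kg and Δp in Pa (1 kg/m² of water = 1 mm).
Layer 1008–750 hPa: Δp = 258 hPa = 25800 Pa, q̄ = 0.0038 kg/kg → 0.0038 × 25800 / 9.8 = 10.00 mm
Layer 750–590 hPa: Δp = 160 hPa = 16000 Pa, q̄ = 0.0018 kg/kg → 0.0018 × 16000 / 9.8 = 2.94 mm
Layer 590–350 hPa: Δp = 240 hPa = 24000 Pa, q̄ = 0.0009 kg/kg → 0.0009 × 24000 / 9.8 = 2.20 mm
PW = 10.00 + 2.94 + 2.20 = 15.14 ≈ 15.1 mm.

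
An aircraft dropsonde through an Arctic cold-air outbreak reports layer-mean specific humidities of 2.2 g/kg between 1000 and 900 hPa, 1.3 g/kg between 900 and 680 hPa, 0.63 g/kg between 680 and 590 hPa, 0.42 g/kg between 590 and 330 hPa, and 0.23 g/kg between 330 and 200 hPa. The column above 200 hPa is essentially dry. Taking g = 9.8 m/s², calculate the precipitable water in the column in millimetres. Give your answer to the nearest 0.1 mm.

Precipitable water is the column-integrated vapour mass per unit area: PW = (1/g) Σ q̄ Δp, with q in kg/kg and Δp in Pa (1 kg/m² of water = 1 mm).
Layer 1000–900 hPa: Δp = 100 hPa = 10000 Pa, q̄ = 0.0022 kg/kg → 0.0022 × 10000 / 9.8 = 2.24 mm
Layer 900–680 hPa: Δp = 220 hPa = 22000 Pa, q̄ = 0.0013 kg/kg → 0.0013 × 22000 / 9.8 = 2.92 mm
Layer 680–590 hPa: Δp = 90 hPa = 9000 Pa, q̄ = 0.00063 kg/kg → 0.00063 × 9000 / 9.8 = 0.58 mm
Layer 590–330 hPa: Δp = 260 hPa = 26000 Pa, q̄ = 0.00042 kg/kg → 0.00042 × 26000 / 9.8 = 1.11 mm
Layer 330–200 hPa: Δp = 130 hPa = 13000 Pa, q̄ = 0.00023 kg/kg → 0.00023 × 13000 / 9.8 = 0.31 mm
PW = 2.24 + 2.92 + 0.58 + 1.11 + 0.31 = 7.16 ≈ 7.2 mm.

PW ≈ 7.2 mm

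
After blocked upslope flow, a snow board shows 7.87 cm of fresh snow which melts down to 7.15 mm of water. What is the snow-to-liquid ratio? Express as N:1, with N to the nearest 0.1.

Ratio = snow depth / SWE = 78.7 mm / 7.15 mm = 11.0, i.e. 11.0:1.

ratio ≈ 11.0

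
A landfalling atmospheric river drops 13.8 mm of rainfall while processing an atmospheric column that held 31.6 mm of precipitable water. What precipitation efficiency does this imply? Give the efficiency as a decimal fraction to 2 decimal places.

ε ≈ 0.44

ε = rainfall / PW = 13.8 / 31.6 = 0.44.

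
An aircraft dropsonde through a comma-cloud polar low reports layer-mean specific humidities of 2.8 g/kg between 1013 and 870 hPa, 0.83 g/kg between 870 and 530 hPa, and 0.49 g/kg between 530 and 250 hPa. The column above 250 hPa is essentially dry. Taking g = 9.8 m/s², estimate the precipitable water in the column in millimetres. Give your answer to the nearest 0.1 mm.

Precipitable water is the column-integrated vapour mass per unit area: PW = (1/g) Σ q̄ Δp, with q in kg/kg and Δp in Pa (1 kg/m² of water = 1 mm).
Layer 1013–870 hPa: Δp = 143 hPa = 14300 Pa, q̄ = 0.0028 kg/kg → 0.0028 × 14300 / 9.8 = 4.09 mm
Layer 870–530 hPa: Δp = 340 hPa = 34000 Pa, q̄ = 0.00083 kg/kg → 0.00083 × 34000 / 9.8 = 2.88 mm
Layer 530–250 hPa: Δp = 280 hPa = 28000 Pa, q̄ = 0.00049 kg/kg → 0.00049 × 28000 / 9.8 = 1.40 mm
PW = 4.09 + 2.88 + 1.40 = 8.37 ≈ 8.4 mm.

PW ≈ 8.4 mm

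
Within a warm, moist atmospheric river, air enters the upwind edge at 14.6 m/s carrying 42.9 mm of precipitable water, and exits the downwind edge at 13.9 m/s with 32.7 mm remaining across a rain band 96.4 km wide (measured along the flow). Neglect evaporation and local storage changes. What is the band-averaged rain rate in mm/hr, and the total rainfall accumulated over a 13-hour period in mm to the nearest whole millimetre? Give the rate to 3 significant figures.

Column moisture flux per unit crosswind length is F = V × PW.
Inflow: F_in = 14.6 × 42.9 = 626.34 mm·m/s
Outflow: F_out = 13.9 × 32.7 = 454.53 mm·m/s
Steady-state rate R = (F_in − F_out)/L = (626.34 − 454.53) / 96400 m = 1.782e-03 mm/s.
R = 1.782e-03 × 3600 = 6.42 mm/hr.
Over 13 h: total = 6.42 × 13 = 83.46 ≈ 83 mm.

R ≈ 6.42 mm/hr; total ≈ 83 mm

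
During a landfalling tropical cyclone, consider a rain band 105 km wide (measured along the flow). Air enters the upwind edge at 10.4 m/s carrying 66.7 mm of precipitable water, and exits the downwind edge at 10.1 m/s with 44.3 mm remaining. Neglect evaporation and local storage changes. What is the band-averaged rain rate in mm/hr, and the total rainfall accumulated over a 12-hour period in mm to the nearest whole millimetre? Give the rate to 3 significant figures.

R ≈ 8.44 mm/hr; total ≈ 101 mm

Column moisture flux per unit crosswind length is F = V × PW.
Inflow: F_in = 10.4 × 66.7 = 693.68 mm·m/s
Outflow: F_out = 10.1 × 44.3 = 447.43 mm·m/s
Steady-state rate R = (F_in − F_out)/L = (693.68 − 447.43) / 105000 m = 2.345e-03 mm/s.
R = 2.345e-03 × 3600 = 8.44 mm/hr.
Over 12 h: total = 8.44 × 12 = 101.28 ≈ 101 mm.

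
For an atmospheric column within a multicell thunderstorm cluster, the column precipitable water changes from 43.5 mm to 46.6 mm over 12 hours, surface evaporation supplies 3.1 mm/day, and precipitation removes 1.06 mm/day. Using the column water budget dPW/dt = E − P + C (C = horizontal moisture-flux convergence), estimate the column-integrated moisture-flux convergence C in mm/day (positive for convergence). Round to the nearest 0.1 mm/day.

C ≈ 4.2 mm/day

dPW/dt = (46.6 − 43.5) mm / (12/24 day) = +6.200 mm/day.
C = dPW/dt − E + P = (+6.200) − 3.1 + 1.06 = 4.2 mm/day.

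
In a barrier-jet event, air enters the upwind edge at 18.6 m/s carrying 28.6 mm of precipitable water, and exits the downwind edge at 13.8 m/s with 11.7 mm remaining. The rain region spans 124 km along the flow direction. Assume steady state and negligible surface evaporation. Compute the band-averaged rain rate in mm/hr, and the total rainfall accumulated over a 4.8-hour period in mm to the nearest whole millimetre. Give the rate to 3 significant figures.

R ≈ 10.8 mm/hr; total ≈ 52 mm

Column moisture flux per unit crosswind length is F = V × PW.
Inflow: F_in = 18.6 × 28.6 = 531.96 mm·m/s
Outflow: F_out = 13.8 × 11.7 = 161.46 mm·m/s
Steady-state rate R = (F_in − F_out)/L = (531.96 − 161.46) / 124000 m = 2.988e-03 mm/s.
R = 2.988e-03 × 3600 = 10.8 mm/hr.
Over 4.8 h: total = 10.8 × 4.8 = 51.84 ≈ 52 mm.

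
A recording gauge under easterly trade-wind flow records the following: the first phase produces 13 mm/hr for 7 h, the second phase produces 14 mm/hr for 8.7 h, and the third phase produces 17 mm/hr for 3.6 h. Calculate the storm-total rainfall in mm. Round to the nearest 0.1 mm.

Total = Σ Rᵢ Δtᵢ = 13 × 7 + 14 × 8.7 + 17 × 3.6
      = 91 + 121.8 + 61.2 = 274.0 mm.

total ≈ 274.0 mm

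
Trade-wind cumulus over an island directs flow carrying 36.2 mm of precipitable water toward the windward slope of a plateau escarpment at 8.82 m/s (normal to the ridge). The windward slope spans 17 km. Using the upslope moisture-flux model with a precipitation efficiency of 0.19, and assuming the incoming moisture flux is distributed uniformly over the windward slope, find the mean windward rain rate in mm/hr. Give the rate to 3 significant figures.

Incoming column moisture flux per unit ridge length: F = V × PW = 8.82 × 36.2 = 319.284 mm·m/s.
Spread over the 17 km slope with efficiency ε = 0.19: R = ε·F/W = 0.19 × 319.284 / 17000 m = 3.568e-03 mm/s.
R = 3.568e-03 × 3600 = 12.8 mm/hr.

R ≈ 12.8 mm/hr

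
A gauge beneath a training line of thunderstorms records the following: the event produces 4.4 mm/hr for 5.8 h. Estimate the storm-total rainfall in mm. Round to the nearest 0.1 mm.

total ≈ 25.5 mm

Total = Σ Rᵢ Δtᵢ = 4.4 × 5.8
      = 25.52 = 25.5 mm.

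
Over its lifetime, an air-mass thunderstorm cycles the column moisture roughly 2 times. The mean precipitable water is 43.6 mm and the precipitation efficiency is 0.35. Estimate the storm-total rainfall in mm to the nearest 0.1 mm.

rainfall ≈ 30.5 mm

Each cycle deposits ε × PW = 0.35 × 43.6 = 15.26 mm.
Over 2 cycles: 2 × 15.26 = 30.5 mm.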